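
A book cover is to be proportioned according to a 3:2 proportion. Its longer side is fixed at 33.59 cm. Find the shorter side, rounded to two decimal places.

3:2 = 1.50000.
Shorter side = 33.59 ÷ 1.50000 ≈ 22.3933 → 22.39 cm.

22.39 cm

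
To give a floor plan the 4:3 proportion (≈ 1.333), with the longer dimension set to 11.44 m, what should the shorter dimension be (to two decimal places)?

8.58 m

4:3 ≈ 1.33333.
Shorter side = 11.44 ÷ 1.33333 ≈ 8.5800 → 8.58 m.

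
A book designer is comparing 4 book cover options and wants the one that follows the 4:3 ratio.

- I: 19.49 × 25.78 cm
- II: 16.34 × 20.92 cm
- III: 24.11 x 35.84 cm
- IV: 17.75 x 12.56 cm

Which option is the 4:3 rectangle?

I

Ratios (long/short): I ≈ 1.323; II ≈ 1.280; III ≈ 1.487; IV ≈ 1.413.
4:3 ≈ 1.333; option I is nearest (Δ 0.010).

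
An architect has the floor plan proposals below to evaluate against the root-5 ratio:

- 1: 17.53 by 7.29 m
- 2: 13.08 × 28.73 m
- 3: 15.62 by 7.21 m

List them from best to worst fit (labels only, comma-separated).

1: 17.53/7.29 ≈ 2.405 → |2.405 − 2.236| = 0.169
2: 28.73/13.08 ≈ 2.196 → |2.196 − 2.236| = 0.040
3: 15.62/7.21 ≈ 2.166 → |2.166 − 2.236| = 0.070

2, 3, 1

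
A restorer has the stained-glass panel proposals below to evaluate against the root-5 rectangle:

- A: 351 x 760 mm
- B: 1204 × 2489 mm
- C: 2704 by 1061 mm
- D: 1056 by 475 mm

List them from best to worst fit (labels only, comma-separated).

Ratios: A = 760 / 351 ≈ 2.165; B = 2489 / 1204 ≈ 2.067; C = 2704 / 1061 ≈ 2.549; D = 1056 / 475 ≈ 2.223.
|Δ from 2.236|: A 0.071; B 0.169; C 0.313; D 0.013.

D, A, B, C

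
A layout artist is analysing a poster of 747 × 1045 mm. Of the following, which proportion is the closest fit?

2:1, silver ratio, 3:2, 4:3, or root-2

1045/747 ≈ 1.399. Nearest candidates are root-2 (1.414, off by 0.015) and 4:3 (1.333, off by 0.066).

root-2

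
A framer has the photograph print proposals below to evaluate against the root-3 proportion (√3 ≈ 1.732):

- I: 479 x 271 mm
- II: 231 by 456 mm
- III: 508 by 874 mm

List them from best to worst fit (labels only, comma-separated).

III, I, II

Ratios: I = 479 / 271 ≈ 1.768; II = 456 / 231 ≈ 1.974; III = 874 / 508 ≈ 1.720.
|Δ from 1.732|: I 0.036; II 0.242; III 0.012.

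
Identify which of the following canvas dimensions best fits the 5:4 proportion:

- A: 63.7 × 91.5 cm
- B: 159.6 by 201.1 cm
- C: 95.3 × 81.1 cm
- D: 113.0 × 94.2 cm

B

Target 5:4 ≈ 1.250.
A: 1.436 (Δ0.186)  B: 1.260 (Δ0.010)  C: 1.175 (Δ0.075)  D: 1.200 (Δ0.050)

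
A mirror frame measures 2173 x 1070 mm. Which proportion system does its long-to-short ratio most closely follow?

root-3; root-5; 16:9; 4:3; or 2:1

2:1

Ratio = 2173 / 1070 ≈ 2.031.
Distances: root-3 1.732 (Δ 0.299); root-5 2.236 (Δ 0.205); 16:9 1.778 (Δ 0.253); 4:3 1.333 (Δ 0.698); 2:1 2.000 (Δ 0.031).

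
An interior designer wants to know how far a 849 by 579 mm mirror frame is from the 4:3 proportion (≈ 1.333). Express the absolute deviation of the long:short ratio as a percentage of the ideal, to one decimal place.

Ratio = 849 / 579 ≈ 1.4663.
Ideal 4:3 ≈ 1.3333. |1.4663 − 1.3333| / 1.3333 ≈ 9.98% → 10.0%.

10.0%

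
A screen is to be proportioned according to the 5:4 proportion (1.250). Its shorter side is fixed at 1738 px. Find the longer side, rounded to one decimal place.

2172.5 px

5:4 = 1.25000.
Longer side = 1738 × 1.25000 ≈ 2172.500 → 2172.5 px.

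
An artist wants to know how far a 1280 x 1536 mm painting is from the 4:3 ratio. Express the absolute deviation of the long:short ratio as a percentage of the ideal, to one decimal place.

10.0%

Ratio = 1536 / 1280 ≈ 1.2000.
Ideal 4:3 ≈ 1.3333. |1.2000 − 1.3333| / 1.3333 ≈ 10.00% → 10.0%.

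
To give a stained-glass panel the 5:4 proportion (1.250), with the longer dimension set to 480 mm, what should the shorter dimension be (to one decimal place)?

5:4 = 1.25000.
Shorter side = 480 ÷ 1.25000 ≈ 384.000 → 384.0 mm.

384.0 mm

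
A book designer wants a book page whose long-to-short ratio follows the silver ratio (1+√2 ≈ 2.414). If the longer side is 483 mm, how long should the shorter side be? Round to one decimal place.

silver ratio ≈ 2.41421.
Shorter side = 483 ÷ 2.41421 ≈ 200.065 → 200.1 mm.

200.1 mm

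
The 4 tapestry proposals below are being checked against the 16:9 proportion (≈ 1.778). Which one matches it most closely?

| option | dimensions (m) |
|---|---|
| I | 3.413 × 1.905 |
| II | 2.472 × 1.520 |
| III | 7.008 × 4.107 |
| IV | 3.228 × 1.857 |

I

Target 16:9 ≈ 1.778.
I: 1.792 (Δ0.014)  II: 1.626 (Δ0.152)  III: 1.706 (Δ0.072)  IV: 1.738 (Δ0.040)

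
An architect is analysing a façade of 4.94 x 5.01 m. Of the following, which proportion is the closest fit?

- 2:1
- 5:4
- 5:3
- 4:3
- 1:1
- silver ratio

5.01/4.94 ≈ 1.014. Nearest candidates are 1:1 (1.000, off by 0.014) and 5:4 (1.250, off by 0.236).

1:1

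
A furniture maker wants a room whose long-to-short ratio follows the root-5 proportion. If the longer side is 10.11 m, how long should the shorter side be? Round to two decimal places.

root-5 ≈ 2.23607.
Shorter side = 10.11 ÷ 2.23607 ≈ 4.5213 → 4.52 m.

4.52 m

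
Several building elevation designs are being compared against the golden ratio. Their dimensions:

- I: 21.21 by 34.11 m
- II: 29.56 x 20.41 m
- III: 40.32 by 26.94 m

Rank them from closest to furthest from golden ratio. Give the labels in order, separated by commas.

I, III, II

I: 34.11/21.21 ≈ 1.608 → |1.608 − 1.618| = 0.010
II: 29.56/20.41 ≈ 1.448 → |1.448 − 1.618| = 0.170
III: 40.32/26.94 ≈ 1.497 → |1.497 − 1.618| = 0.121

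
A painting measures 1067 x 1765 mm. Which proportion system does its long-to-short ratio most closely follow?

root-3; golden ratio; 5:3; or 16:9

5:3

1765/1067 ≈ 1.654. Nearest candidates are 5:3 (1.667, off by 0.013) and golden ratio (1.618, off by 0.036).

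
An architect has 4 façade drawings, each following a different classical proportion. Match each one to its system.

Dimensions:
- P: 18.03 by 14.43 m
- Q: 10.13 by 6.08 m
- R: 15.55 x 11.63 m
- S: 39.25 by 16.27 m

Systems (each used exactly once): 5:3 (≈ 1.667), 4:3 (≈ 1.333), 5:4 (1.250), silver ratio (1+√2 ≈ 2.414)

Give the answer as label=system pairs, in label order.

Ratios: P ≈ 1.249; Q ≈ 1.666; R ≈ 1.337; S ≈ 2.412.
Targets: 5:3 ≈ 1.667; 4:3 ≈ 1.333; 5:4 ≈ 1.250; silver ratio ≈ 2.414.

P=5:4, Q=5:3, R=4:3, S=silver ratio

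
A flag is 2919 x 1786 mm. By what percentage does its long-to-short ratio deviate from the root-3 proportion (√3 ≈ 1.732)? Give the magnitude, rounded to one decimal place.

Ratio = 2919 / 1786 ≈ 1.6344.
Ideal root-3 ≈ 1.7321. |1.6344 − 1.7321| / 1.7321 ≈ 5.64% → 5.6%.

5.6%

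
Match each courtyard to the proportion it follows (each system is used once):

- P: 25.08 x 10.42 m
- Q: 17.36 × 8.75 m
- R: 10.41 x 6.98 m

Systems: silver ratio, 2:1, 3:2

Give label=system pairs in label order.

P=silver ratio, Q=2:1, R=3:2

P = 25.08/10.42 ≈ 2.407 → silver ratio (2.414)
Q = 17.36/8.75 ≈ 1.984 → 2:1 (2.000)
R = 10.41/6.98 ≈ 1.491 → 3:2 (1.500)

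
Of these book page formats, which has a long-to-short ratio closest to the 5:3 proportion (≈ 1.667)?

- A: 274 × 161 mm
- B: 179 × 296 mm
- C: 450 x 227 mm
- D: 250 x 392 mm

B

Target 5:3 ≈ 1.667.
A: 1.702 (Δ0.035)  B: 1.654 (Δ0.013)  C: 1.982 (Δ0.315)  D: 1.568 (Δ0.099)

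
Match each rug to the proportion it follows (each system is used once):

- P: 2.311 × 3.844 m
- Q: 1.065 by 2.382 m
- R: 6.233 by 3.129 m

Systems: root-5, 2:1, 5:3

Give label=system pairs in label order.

P=5:3, Q=root-5, R=2:1

Ratios: P ≈ 1.663; Q ≈ 2.237; R ≈ 1.992.
Targets: root-5 ≈ 2.236; 2:1 ≈ 2.000; 5:3 ≈ 1.667.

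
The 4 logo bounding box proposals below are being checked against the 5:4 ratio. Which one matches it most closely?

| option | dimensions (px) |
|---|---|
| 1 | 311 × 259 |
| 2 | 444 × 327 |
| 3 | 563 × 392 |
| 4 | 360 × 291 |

Target 5:4 ≈ 1.250.
1: 1.201 (Δ0.049)  2: 1.358 (Δ0.108)  3: 1.436 (Δ0.186)  4: 1.237 (Δ0.013)

4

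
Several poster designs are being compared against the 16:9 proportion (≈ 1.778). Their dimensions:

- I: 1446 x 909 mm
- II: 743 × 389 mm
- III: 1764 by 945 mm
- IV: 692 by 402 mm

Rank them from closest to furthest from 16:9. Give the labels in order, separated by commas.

IV, III, II, I

I: 1446/909 ≈ 1.591 → |1.591 − 1.778| = 0.187
II: 743/389 ≈ 1.910 → |1.910 − 1.778| = 0.132
III: 1764/945 ≈ 1.867 → |1.867 − 1.778| = 0.089
IV: 692/402 ≈ 1.721 → |1.721 − 1.778| = 0.057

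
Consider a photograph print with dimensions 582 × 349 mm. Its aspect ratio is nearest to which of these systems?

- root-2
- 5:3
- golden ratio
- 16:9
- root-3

5:3

582/349 ≈ 1.668. Nearest candidates are 5:3 (1.667, off by 0.001) and golden ratio (1.618, off by 0.050).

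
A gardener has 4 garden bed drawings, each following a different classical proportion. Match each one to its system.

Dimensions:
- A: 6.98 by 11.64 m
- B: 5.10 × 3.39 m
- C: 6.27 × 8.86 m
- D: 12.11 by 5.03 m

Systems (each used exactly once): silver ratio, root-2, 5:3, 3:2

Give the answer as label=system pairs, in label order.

A=5:3, B=3:2, C=root-2, D=silver ratio

Ratios: A ≈ 1.668; B ≈ 1.504; C ≈ 1.413; D ≈ 2.408.
Targets: silver ratio ≈ 2.414; root-2 ≈ 1.414; 5:3 ≈ 1.667; 3:2 ≈ 1.500.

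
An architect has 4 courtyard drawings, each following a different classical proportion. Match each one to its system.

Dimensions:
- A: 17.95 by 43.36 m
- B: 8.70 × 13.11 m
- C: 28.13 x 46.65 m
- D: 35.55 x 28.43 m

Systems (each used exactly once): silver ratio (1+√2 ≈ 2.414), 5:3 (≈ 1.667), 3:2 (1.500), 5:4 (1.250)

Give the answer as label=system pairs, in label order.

A=silver ratio, B=3:2, C=5:3, D=5:4

A = 43.36/17.95 ≈ 2.416 → silver ratio (2.414)
B = 13.11/8.70 ≈ 1.507 → 3:2 (1.500)
C = 46.65/28.13 ≈ 1.658 → 5:3 (1.667)
D = 35.55/28.43 ≈ 1.250 → 5:4 (1.250)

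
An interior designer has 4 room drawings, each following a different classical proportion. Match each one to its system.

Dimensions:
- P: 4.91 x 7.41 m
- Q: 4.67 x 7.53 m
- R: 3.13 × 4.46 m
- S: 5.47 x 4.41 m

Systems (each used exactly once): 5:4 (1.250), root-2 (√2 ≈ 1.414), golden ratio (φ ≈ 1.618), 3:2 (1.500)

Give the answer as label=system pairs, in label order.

P=3:2, Q=golden ratio, R=root-2, S=5:4

P = 7.41/4.91 ≈ 1.509 → 3:2 (1.500)
Q = 7.53/4.67 ≈ 1.612 → golden ratio (1.618)
R = 4.46/3.13 ≈ 1.425 → root-2 (1.414)
S = 5.47/4.41 ≈ 1.240 → 5:4 (1.250)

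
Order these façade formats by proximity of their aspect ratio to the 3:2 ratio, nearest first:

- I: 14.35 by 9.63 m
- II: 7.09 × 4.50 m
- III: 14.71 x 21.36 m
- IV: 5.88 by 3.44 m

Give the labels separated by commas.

I, III, II, IV

I: 14.35/9.63 ≈ 1.490 → |1.490 − 1.500| = 0.010
II: 7.09/4.50 ≈ 1.576 → |1.576 − 1.500| = 0.076
III: 21.36/14.71 ≈ 1.452 → |1.452 − 1.500| = 0.048
IV: 5.88/3.44 ≈ 1.709 → |1.709 − 1.500| = 0.209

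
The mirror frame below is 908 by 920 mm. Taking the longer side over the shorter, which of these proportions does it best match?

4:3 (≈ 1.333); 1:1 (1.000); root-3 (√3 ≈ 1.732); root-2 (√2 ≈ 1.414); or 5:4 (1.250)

Ratio = 920 / 908 ≈ 1.013.
Distances: 4:3 1.333 (Δ 0.320); 1:1 1.000 (Δ 0.013); root-3 1.732 (Δ 0.719); root-2 1.414 (Δ 0.401); 5:4 1.250 (Δ 0.237).

1:1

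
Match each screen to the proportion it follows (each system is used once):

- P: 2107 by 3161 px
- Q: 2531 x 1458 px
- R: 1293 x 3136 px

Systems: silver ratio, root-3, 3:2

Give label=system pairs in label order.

P=3:2, Q=root-3, R=silver ratio

P = 3161/2107 ≈ 1.500 → 3:2 (1.500)
Q = 2531/1458 ≈ 1.736 → root-3 (1.732)
R = 3136/1293 ≈ 2.425 → silver ratio (2.414)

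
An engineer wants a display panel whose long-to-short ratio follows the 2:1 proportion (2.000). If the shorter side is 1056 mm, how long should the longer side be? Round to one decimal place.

2112.0 mm

2:1 = 2.00000.
Longer side = 1056 × 2.00000 ≈ 2112.000 → 2112.0 mm.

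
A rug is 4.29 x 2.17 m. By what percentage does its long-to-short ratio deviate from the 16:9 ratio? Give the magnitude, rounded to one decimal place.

11.2%

Ratio = 4.29 / 2.17 ≈ 1.9770.
Ideal 16:9 ≈ 1.7778. |1.9770 − 1.7778| / 1.7778 ≈ 11.20% → 11.2%.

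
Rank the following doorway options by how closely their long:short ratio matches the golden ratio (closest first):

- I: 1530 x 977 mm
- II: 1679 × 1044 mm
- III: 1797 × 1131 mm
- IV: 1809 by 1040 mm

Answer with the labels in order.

Ratios: I = 1530 / 977 ≈ 1.566; II = 1679 / 1044 ≈ 1.608; III = 1797 / 1131 ≈ 1.589; IV = 1809 / 1040 ≈ 1.739.
|Δ from 1.618|: I 0.052; II 0.010; III 0.029; IV 0.121.

II, III, I, IV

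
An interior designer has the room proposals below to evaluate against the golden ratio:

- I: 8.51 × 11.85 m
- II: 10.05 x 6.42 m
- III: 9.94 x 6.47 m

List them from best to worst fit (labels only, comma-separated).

I: 11.85/8.51 ≈ 1.392 → |1.392 − 1.618| = 0.226
II: 10.05/6.42 ≈ 1.565 → |1.565 − 1.618| = 0.053
III: 9.94/6.47 ≈ 1.536 → |1.536 − 1.618| = 0.082

II, III, I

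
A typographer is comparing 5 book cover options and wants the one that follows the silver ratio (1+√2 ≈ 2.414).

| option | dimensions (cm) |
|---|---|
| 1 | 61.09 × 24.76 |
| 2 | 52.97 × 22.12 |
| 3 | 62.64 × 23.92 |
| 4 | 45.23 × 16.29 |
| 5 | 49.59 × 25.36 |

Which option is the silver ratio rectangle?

2

Target silver ratio ≈ 2.414.
1: 2.467 (Δ0.053)  2: 2.395 (Δ0.019)  3: 2.619 (Δ0.205)  4: 2.777 (Δ0.363)  5: 1.955 (Δ0.459)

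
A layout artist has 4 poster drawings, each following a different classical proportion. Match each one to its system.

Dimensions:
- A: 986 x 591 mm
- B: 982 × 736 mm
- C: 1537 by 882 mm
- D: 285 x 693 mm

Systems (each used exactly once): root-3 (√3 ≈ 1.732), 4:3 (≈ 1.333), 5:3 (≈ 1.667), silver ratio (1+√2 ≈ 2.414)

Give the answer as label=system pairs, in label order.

A = 986/591 ≈ 1.668 → 5:3 (1.667)
B = 982/736 ≈ 1.334 → 4:3 (1.333)
C = 1537/882 ≈ 1.743 → root-3 (1.732)
D = 693/285 ≈ 2.432 → silver ratio (2.414)

A=5:3, B=4:3, C=root-3, D=silver ratio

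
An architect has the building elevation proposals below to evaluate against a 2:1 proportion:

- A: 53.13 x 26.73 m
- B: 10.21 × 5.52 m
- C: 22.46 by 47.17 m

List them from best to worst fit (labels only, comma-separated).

A, C, B

Ratios: A = 53.13 / 26.73 ≈ 1.988; B = 10.21 / 5.52 ≈ 1.850; C = 47.17 / 22.46 ≈ 2.100.
|Δ from 2.000|: A 0.012; B 0.150; C 0.100.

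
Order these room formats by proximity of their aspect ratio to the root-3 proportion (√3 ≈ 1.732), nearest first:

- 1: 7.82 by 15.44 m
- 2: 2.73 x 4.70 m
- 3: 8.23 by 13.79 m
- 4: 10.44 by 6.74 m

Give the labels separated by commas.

Ratios: 1 = 15.44 / 7.82 ≈ 1.974; 2 = 4.70 / 2.73 ≈ 1.722; 3 = 13.79 / 8.23 ≈ 1.676; 4 = 10.44 / 6.74 ≈ 1.549.
|Δ from 1.732|: 1 0.242; 2 0.010; 3 0.056; 4 0.183.

2, 3, 4, 1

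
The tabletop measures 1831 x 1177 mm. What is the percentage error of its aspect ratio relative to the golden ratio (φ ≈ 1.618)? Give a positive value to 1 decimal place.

Ratio = 1831 / 1177 ≈ 1.5556.
Ideal golden ratio ≈ 1.6180. |1.5556 − 1.6180| / 1.6180 ≈ 3.86% → 3.9%.

3.9%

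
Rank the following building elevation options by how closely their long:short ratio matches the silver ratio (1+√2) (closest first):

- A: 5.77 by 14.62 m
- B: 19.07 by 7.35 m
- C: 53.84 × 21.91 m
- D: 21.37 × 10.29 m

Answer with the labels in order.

C, A, B, D

Ratios: A = 14.62 / 5.77 ≈ 2.534; B = 19.07 / 7.35 ≈ 2.595; C = 53.84 / 21.91 ≈ 2.457; D = 21.37 / 10.29 ≈ 2.077.
|Δ from 2.414|: A 0.120; B 0.181; C 0.043; D 0.337.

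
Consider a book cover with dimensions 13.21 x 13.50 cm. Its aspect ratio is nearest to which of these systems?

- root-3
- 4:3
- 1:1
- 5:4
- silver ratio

Ratio = 13.50 / 13.21 ≈ 1.022.
Distances: root-3 1.732 (Δ 0.710); 4:3 1.333 (Δ 0.311); 1:1 1.000 (Δ 0.022); 5:4 1.250 (Δ 0.228); silver ratio 2.414 (Δ 1.392).

1:1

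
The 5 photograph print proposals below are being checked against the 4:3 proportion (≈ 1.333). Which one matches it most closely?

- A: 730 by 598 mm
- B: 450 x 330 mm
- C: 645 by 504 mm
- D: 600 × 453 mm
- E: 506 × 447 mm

Target 4:3 ≈ 1.333.
A: 1.221 (Δ0.112)  B: 1.364 (Δ0.031)  C: 1.280 (Δ0.053)  D: 1.325 (Δ0.008)  E: 1.132 (Δ0.201)

D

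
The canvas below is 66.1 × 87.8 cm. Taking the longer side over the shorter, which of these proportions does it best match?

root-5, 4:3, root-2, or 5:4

Ratio = 87.8 / 66.1 ≈ 1.328.
Distances: root-5 2.236 (Δ 0.908); 4:3 1.333 (Δ 0.005); root-2 1.414 (Δ 0.086); 5:4 1.250 (Δ 0.078).

4:3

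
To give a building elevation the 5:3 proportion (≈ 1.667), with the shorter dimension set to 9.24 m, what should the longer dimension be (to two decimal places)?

15.40 m

5:3 ≈ 1.66667.
Longer side = 9.24 × 1.66667 ≈ 15.4000 → 15.40 m.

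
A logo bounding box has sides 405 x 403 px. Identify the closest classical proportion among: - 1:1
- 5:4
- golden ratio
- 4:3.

405/403 ≈ 1.005. Nearest candidates are 1:1 (1.000, off by 0.005) and 5:4 (1.250, off by 0.245).

1:1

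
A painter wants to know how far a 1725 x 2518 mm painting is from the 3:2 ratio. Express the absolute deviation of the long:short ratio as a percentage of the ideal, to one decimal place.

2.7%

Ratio = 2518 / 1725 ≈ 1.4597.
Ideal 3:2 = 1.5000. |1.4597 − 1.5000| / 1.5000 ≈ 2.69% → 2.7%.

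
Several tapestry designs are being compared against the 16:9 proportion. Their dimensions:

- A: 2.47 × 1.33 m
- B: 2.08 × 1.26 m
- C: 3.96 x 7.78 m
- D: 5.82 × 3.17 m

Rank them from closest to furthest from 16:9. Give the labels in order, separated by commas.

A: 2.47/1.33 ≈ 1.857 → |1.857 − 1.778| = 0.079
B: 2.08/1.26 ≈ 1.651 → |1.651 − 1.778| = 0.127
C: 7.78/3.96 ≈ 1.965 → |1.965 − 1.778| = 0.187
D: 5.82/3.17 ≈ 1.836 → |1.836 − 1.778| = 0.058

D, A, B, C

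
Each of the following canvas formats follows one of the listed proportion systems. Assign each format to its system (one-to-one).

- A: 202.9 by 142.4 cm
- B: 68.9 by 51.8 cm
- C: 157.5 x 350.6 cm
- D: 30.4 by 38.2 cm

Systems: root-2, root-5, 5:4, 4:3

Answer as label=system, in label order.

A = 202.9/142.4 ≈ 1.425 → root-2 (1.414)
B = 68.9/51.8 ≈ 1.330 → 4:3 (1.333)
C = 350.6/157.5 ≈ 2.226 → root-5 (2.236)
D = 38.2/30.4 ≈ 1.257 → 5:4 (1.250)

A=root-2, B=4:3, C=root-5, D=5:4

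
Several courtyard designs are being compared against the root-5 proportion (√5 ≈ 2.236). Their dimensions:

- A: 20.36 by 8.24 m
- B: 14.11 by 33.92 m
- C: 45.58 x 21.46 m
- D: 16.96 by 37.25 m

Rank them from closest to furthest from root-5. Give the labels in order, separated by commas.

A: 20.36/8.24 ≈ 2.471 → |2.471 − 2.236| = 0.235
B: 33.92/14.11 ≈ 2.404 → |2.404 − 2.236| = 0.168
C: 45.58/21.46 ≈ 2.124 → |2.124 − 2.236| = 0.112
D: 37.25/16.96 ≈ 2.196 → |2.196 − 2.236| = 0.040

D, C, B, A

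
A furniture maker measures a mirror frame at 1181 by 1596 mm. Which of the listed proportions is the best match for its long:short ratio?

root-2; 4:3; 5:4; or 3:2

4:3

1596/1181 ≈ 1.351. Nearest candidates are 4:3 (1.333, off by 0.018) and root-2 (1.414, off by 0.063).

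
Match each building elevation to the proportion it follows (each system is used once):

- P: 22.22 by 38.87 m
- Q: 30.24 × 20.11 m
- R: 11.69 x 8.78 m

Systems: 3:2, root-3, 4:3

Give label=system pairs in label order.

P=root-3, Q=3:2, R=4:3

Ratios: P ≈ 1.749; Q ≈ 1.504; R ≈ 1.331.
Targets: 3:2 ≈ 1.500; root-3 ≈ 1.732; 4:3 ≈ 1.333.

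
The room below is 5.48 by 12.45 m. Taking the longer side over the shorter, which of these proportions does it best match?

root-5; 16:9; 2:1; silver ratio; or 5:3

root-5

12.45/5.48 ≈ 2.272. Nearest candidates are root-5 (2.236, off by 0.036) and silver ratio (2.414, off by 0.142).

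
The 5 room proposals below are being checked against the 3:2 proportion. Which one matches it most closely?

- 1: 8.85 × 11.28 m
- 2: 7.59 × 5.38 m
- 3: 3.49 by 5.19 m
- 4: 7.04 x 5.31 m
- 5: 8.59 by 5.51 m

Target 3:2 ≈ 1.500.
1: 1.275 (Δ0.225)  2: 1.411 (Δ0.089)  3: 1.487 (Δ0.013)  4: 1.326 (Δ0.174)  5: 1.559 (Δ0.059)

3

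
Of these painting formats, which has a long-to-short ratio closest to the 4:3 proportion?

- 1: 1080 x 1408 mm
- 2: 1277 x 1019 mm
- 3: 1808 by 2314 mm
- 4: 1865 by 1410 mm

Ratios (long/short): 1 ≈ 1.304; 2 ≈ 1.253; 3 ≈ 1.280; 4 ≈ 1.323.
4:3 ≈ 1.333; option 4 is nearest (Δ 0.010).

4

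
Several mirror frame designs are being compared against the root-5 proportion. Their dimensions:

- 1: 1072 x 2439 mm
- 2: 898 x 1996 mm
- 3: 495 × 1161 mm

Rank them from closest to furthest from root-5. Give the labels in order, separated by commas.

2, 1, 3

Ratios: 1 = 2439 / 1072 ≈ 2.275; 2 = 1996 / 898 ≈ 2.223; 3 = 1161 / 495 ≈ 2.345.
|Δ from 2.236|: 1 0.039; 2 0.013; 3 0.109.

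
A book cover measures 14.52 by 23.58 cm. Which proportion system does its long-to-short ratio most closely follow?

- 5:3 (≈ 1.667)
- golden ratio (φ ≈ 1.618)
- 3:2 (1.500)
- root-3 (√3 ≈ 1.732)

23.58/14.52 ≈ 1.624. Nearest candidates are golden ratio (1.618, off by 0.006) and 5:3 (1.667, off by 0.043).

golden ratio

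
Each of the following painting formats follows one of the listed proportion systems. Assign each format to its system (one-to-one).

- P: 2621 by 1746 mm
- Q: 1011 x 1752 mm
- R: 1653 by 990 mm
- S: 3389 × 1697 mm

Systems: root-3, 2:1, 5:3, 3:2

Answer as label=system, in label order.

P=3:2, Q=root-3, R=5:3, S=2:1

P = 2621/1746 ≈ 1.501 → 3:2 (1.500)
Q = 1752/1011 ≈ 1.733 → root-3 (1.732)
R = 1653/990 ≈ 1.670 → 5:3 (1.667)
S = 3389/1697 ≈ 1.997 → 2:1 (2.000)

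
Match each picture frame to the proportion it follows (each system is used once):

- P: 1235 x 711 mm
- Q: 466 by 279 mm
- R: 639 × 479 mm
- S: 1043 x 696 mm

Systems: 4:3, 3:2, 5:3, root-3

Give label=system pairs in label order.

Ratios: P ≈ 1.737; Q ≈ 1.670; R ≈ 1.334; S ≈ 1.499.
Targets: 4:3 ≈ 1.333; 3:2 ≈ 1.500; 5:3 ≈ 1.667; root-3 ≈ 1.732.

P=root-3, Q=5:3, R=4:3, S=3:2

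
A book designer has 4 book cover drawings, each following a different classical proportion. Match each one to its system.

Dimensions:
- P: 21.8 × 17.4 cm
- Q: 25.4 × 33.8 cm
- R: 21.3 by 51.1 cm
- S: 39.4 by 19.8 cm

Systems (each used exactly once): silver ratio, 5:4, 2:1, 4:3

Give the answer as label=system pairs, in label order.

P=5:4, Q=4:3, R=silver ratio, S=2:1

P = 21.8/17.4 ≈ 1.253 → 5:4 (1.250)
Q = 33.8/25.4 ≈ 1.331 → 4:3 (1.333)
R = 51.1/21.3 ≈ 2.399 → silver ratio (2.414)
S = 39.4/19.8 ≈ 1.990 → 2:1 (2.000)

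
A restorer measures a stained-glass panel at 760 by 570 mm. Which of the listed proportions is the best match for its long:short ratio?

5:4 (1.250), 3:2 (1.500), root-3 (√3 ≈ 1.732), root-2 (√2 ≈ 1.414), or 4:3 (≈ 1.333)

760/570 ≈ 1.333. Nearest candidates are 4:3 (1.333, off by 0.000) and root-2 (1.414, off by 0.081).

4:3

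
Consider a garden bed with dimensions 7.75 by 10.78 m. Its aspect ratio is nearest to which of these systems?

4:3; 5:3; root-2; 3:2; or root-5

Ratio = 10.78 / 7.75 ≈ 1.391.
Distances: 4:3 1.333 (Δ 0.058); 5:3 1.667 (Δ 0.276); root-2 1.414 (Δ 0.023); 3:2 1.500 (Δ 0.109); root-5 2.236 (Δ 0.845).

root-2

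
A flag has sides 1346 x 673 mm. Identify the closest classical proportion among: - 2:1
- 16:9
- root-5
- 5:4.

2:1

Ratio = 1346 / 673 ≈ 2.000.
Distances: 2:1 2.000 (Δ 0.000); 16:9 1.778 (Δ 0.222); root-5 2.236 (Δ 0.236); 5:4 1.250 (Δ 0.750).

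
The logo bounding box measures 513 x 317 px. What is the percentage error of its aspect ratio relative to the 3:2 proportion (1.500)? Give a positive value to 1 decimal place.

7.9%

Ratio = 513 / 317 ≈ 1.6183.
Ideal 3:2 = 1.5000. |1.6183 − 1.5000| / 1.5000 ≈ 7.89% → 7.9%.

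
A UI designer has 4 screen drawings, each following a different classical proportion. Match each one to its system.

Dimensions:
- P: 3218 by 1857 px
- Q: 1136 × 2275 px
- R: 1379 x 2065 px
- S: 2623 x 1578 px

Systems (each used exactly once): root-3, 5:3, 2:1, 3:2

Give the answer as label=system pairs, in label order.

Ratios: P ≈ 1.733; Q ≈ 2.003; R ≈ 1.497; S ≈ 1.662.
Targets: root-3 ≈ 1.732; 5:3 ≈ 1.667; 2:1 ≈ 2.000; 3:2 ≈ 1.500.

P=root-3, Q=2:1, R=3:2, S=5:3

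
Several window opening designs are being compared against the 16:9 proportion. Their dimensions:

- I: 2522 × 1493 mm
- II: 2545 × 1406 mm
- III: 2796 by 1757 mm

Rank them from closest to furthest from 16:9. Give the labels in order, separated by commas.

II, I, III

I: 2522/1493 ≈ 1.689 → |1.689 − 1.778| = 0.089
II: 2545/1406 ≈ 1.810 → |1.810 − 1.778| = 0.032
III: 2796/1757 ≈ 1.591 → |1.591 − 1.778| = 0.187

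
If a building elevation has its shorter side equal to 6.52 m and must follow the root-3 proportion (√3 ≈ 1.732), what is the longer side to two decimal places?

root-3 ≈ 1.73205.
Longer side = 6.52 × 1.73205 ≈ 11.2930 → 11.29 m.

11.29 m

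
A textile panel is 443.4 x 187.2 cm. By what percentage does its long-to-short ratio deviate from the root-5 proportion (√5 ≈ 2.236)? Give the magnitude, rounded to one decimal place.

5.9%

Ratio = 443.4 / 187.2 ≈ 2.3686.
Ideal root-5 ≈ 2.2361. |2.3686 − 2.2361| / 2.2361 ≈ 5.93% → 5.9%.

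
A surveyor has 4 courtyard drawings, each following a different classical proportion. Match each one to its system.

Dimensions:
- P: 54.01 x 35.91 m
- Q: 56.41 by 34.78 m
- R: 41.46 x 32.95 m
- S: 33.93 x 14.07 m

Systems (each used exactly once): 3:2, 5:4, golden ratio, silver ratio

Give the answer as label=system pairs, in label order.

P=3:2, Q=golden ratio, R=5:4, S=silver ratio

P = 54.01/35.91 ≈ 1.504 → 3:2 (1.500)
Q = 56.41/34.78 ≈ 1.622 → golden ratio (1.618)
R = 41.46/32.95 ≈ 1.258 → 5:4 (1.250)
S = 33.93/14.07 ≈ 2.412 → silver ratio (2.414)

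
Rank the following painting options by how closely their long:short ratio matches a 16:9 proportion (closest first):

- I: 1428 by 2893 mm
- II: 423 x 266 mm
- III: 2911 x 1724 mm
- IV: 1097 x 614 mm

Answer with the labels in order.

Ratios: I = 2893 / 1428 ≈ 2.026; II = 423 / 266 ≈ 1.590; III = 2911 / 1724 ≈ 1.689; IV = 1097 / 614 ≈ 1.787.
|Δ from 1.778|: I 0.248; II 0.188; III 0.089; IV 0.009.

IV, III, II, I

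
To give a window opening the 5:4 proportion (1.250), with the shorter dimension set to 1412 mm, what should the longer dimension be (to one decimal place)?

1765.0 mm

5:4 = 1.25000.
Longer side = 1412 × 1.25000 ≈ 1765.000 → 1765.0 mm.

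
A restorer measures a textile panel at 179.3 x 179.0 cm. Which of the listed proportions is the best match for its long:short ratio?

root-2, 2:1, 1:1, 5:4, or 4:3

1:1

Ratio = 179.3 / 179.0 ≈ 1.002.
Distances: root-2 1.414 (Δ 0.412); 2:1 2.000 (Δ 0.998); 1:1 1.000 (Δ 0.002); 5:4 1.250 (Δ 0.248); 4:3 1.333 (Δ 0.331).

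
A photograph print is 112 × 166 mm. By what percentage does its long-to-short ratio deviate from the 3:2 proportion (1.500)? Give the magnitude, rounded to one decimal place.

Ratio = 166 / 112 ≈ 1.4821.
Ideal 3:2 = 1.5000. |1.4821 − 1.5000| / 1.5000 ≈ 1.19% → 1.2%.

1.2%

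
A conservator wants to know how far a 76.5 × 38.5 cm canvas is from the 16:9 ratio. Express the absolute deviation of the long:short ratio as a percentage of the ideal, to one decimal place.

11.8%

Ratio = 76.5 / 38.5 ≈ 1.9870.
Ideal 16:9 ≈ 1.7778. |1.9870 − 1.7778| / 1.7778 ≈ 11.77% → 11.8%.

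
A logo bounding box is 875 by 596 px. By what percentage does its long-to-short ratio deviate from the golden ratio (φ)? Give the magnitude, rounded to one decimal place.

Ratio = 875 / 596 ≈ 1.4681.
Ideal golden ratio ≈ 1.6180. |1.4681 − 1.6180| / 1.6180 ≈ 9.26% → 9.3%.

9.3%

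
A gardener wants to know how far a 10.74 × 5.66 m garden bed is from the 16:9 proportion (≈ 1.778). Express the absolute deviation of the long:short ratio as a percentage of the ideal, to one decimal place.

Ratio = 10.74 / 5.66 ≈ 1.8975.
Ideal 16:9 ≈ 1.7778. |1.8975 − 1.7778| / 1.7778 ≈ 6.73% → 6.7%.

6.7%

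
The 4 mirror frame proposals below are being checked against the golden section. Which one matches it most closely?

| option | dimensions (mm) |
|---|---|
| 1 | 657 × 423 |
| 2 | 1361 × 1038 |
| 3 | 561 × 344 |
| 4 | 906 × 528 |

Target golden ratio ≈ 1.618.
1: 1.553 (Δ0.065)  2: 1.311 (Δ0.307)  3: 1.631 (Δ0.013)  4: 1.716 (Δ0.098)

3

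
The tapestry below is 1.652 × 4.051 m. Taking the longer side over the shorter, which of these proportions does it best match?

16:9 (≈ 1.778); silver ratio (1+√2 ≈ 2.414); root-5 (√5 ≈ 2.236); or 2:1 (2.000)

silver ratio

Ratio = 4.051 / 1.652 ≈ 2.452.
Distances: 16:9 1.778 (Δ 0.674); silver ratio 2.414 (Δ 0.038); root-5 2.236 (Δ 0.216); 2:1 2.000 (Δ 0.452).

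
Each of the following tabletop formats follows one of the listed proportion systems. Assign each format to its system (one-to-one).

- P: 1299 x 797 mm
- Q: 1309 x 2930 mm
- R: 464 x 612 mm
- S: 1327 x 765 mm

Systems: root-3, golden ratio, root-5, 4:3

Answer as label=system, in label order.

P = 1299/797 ≈ 1.630 → golden ratio (1.618)
Q = 2930/1309 ≈ 2.238 → root-5 (2.236)
R = 612/464 ≈ 1.319 → 4:3 (1.333)
S = 1327/765 ≈ 1.735 → root-3 (1.732)

P=golden ratio, Q=root-5, R=4:3, S=root-3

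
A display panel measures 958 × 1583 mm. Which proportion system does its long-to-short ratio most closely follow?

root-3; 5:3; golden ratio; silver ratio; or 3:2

1583/958 ≈ 1.652. Nearest candidates are 5:3 (1.667, off by 0.015) and golden ratio (1.618, off by 0.034).

5:3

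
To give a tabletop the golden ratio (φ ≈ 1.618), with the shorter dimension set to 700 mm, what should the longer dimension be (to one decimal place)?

1132.6 mm

golden ratio ≈ 1.61803.
Longer side = 700 × 1.61803 ≈ 1132.621 → 1132.6 mm.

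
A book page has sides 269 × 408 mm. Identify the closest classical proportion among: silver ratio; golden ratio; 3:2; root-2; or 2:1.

3:2

408/269 ≈ 1.517. Nearest candidates are 3:2 (1.500, off by 0.017) and golden ratio (1.618, off by 0.101).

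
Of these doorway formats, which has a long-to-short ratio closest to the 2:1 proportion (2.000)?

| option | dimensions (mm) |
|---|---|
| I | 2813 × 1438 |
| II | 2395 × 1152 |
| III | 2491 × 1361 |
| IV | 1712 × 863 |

Target 2:1 ≈ 2.000.
I: 1.956 (Δ0.044)  II: 2.079 (Δ0.079)  III: 1.830 (Δ0.170)  IV: 1.984 (Δ0.016)

IV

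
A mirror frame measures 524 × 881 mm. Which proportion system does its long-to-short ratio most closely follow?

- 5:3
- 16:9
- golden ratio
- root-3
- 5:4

5:3

881/524 ≈ 1.681. Nearest candidates are 5:3 (1.667, off by 0.014) and root-3 (1.732, off by 0.051).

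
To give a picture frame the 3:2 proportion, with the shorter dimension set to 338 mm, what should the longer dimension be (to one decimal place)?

3:2 = 1.50000.
Longer side = 338 × 1.50000 ≈ 507.000 → 507.0 mm.

507.0 mm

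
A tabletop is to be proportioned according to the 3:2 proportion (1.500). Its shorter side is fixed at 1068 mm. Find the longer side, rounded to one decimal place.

3:2 = 1.50000.
Longer side = 1068 × 1.50000 ≈ 1602.000 → 1602.0 mm.

1602.0 mm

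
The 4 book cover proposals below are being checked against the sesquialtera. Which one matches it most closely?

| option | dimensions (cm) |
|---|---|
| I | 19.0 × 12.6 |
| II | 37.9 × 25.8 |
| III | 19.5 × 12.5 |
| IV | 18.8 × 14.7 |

I

Ratios (long/short): I ≈ 1.508; II ≈ 1.469; III ≈ 1.560; IV ≈ 1.279.
3:2 ≈ 1.500; option I is nearest (Δ 0.008).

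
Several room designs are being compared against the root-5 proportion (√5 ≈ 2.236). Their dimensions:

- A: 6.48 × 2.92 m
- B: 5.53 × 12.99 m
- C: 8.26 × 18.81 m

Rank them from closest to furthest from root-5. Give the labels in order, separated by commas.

A: 6.48/2.92 ≈ 2.219 → |2.219 − 2.236| = 0.017
B: 12.99/5.53 ≈ 2.349 → |2.349 − 2.236| = 0.113
C: 18.81/8.26 ≈ 2.277 → |2.277 − 2.236| = 0.041

A, C, B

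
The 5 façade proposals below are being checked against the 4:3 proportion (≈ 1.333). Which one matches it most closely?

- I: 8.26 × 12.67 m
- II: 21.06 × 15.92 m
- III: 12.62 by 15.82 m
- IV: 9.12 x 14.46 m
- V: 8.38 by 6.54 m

II

Target 4:3 ≈ 1.333.
I: 1.534 (Δ0.201)  II: 1.323 (Δ0.010)  III: 1.254 (Δ0.079)  IV: 1.586 (Δ0.253)  V: 1.281 (Δ0.052)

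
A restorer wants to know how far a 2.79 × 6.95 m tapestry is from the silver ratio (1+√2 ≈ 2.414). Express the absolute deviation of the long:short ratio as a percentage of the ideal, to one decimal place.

Ratio = 6.95 / 2.79 ≈ 2.4910.
Ideal silver ratio ≈ 2.4142. |2.4910 − 2.4142| / 2.4142 ≈ 3.18% → 3.2%.

3.2%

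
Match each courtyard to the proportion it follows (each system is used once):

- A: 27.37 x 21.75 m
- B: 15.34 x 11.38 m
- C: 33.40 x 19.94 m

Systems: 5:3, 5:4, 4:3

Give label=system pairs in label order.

A=5:4, B=4:3, C=5:3

A = 27.37/21.75 ≈ 1.258 → 5:4 (1.250)
B = 15.34/11.38 ≈ 1.348 → 4:3 (1.333)
C = 33.40/19.94 ≈ 1.675 → 5:3 (1.667)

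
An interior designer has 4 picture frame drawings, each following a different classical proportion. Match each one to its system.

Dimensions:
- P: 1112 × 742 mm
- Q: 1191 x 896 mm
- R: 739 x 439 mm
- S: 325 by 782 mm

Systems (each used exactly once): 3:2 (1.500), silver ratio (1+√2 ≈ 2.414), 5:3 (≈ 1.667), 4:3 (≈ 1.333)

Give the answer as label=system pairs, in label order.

P = 1112/742 ≈ 1.499 → 3:2 (1.500)
Q = 1191/896 ≈ 1.329 → 4:3 (1.333)
R = 739/439 ≈ 1.683 → 5:3 (1.667)
S = 782/325 ≈ 2.406 → silver ratio (2.414)

P=3:2, Q=4:3, R=5:3, S=silver ratio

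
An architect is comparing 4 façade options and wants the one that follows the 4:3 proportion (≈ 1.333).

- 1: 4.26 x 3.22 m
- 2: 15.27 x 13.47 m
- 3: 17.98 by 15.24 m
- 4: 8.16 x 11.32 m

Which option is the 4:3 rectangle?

Ratios (long/short): 1 ≈ 1.323; 2 ≈ 1.134; 3 ≈ 1.180; 4 ≈ 1.387.
4:3 ≈ 1.333; option 1 is nearest (Δ 0.010).

1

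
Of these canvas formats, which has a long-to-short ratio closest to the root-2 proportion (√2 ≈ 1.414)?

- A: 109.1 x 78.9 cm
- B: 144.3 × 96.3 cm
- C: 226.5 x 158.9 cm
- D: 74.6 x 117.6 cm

C

Target root-2 ≈ 1.414.
A: 1.383 (Δ0.031)  B: 1.498 (Δ0.084)  C: 1.425 (Δ0.011)  D: 1.576 (Δ0.162)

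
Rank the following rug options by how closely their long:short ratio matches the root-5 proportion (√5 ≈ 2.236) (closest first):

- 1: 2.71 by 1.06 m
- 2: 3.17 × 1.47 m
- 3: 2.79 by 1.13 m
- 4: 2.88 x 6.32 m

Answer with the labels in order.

1: 2.71/1.06 ≈ 2.557 → |2.557 − 2.236| = 0.321
2: 3.17/1.47 ≈ 2.156 → |2.156 − 2.236| = 0.080
3: 2.79/1.13 ≈ 2.469 → |2.469 − 2.236| = 0.233
4: 6.32/2.88 ≈ 2.194 → |2.194 − 2.236| = 0.042

4, 2, 3, 1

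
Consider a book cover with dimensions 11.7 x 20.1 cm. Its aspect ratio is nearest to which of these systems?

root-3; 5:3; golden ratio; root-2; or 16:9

root-3

20.1/11.7 ≈ 1.718. Nearest candidates are root-3 (1.732, off by 0.014) and 5:3 (1.667, off by 0.051).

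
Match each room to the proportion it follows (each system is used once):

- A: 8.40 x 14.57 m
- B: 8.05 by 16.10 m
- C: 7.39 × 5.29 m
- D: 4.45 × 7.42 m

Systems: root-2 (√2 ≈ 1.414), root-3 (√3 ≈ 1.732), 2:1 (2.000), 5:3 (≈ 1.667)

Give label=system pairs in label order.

A=root-3, B=2:1, C=root-2, D=5:3

Ratios: A ≈ 1.735; B ≈ 2.000; C ≈ 1.397; D ≈ 1.667.
Targets: root-2 ≈ 1.414; root-3 ≈ 1.732; 2:1 ≈ 2.000; 5:3 ≈ 1.667.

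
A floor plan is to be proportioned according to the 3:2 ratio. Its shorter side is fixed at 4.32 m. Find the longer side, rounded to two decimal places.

3:2 = 1.50000.
Longer side = 4.32 × 1.50000 ≈ 6.4800 → 6.48 m.

6.48 m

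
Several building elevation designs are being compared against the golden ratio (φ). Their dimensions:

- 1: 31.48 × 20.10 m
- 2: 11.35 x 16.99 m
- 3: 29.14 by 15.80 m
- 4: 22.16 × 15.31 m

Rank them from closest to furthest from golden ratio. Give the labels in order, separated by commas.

1: 31.48/20.10 ≈ 1.566 → |1.566 − 1.618| = 0.052
2: 16.99/11.35 ≈ 1.497 → |1.497 − 1.618| = 0.121
3: 29.14/15.80 ≈ 1.844 → |1.844 − 1.618| = 0.226
4: 22.16/15.31 ≈ 1.447 → |1.447 − 1.618| = 0.171

1, 2, 4, 3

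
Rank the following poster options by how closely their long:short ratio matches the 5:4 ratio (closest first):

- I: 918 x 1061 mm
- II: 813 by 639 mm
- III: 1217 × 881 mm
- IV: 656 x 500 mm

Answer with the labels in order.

Ratios: I = 1061 / 918 ≈ 1.156; II = 813 / 639 ≈ 1.272; III = 1217 / 881 ≈ 1.381; IV = 656 / 500 ≈ 1.312.
|Δ from 1.250|: I 0.094; II 0.022; III 0.131; IV 0.062.

II, IV, I, III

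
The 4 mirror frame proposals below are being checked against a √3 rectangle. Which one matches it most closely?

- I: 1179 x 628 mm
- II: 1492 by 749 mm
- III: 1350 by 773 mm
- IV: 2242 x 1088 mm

Ratios (long/short): I ≈ 1.877; II ≈ 1.992; III ≈ 1.746; IV ≈ 2.061.
root-3 ≈ 1.732; option III is nearest (Δ 0.014).

III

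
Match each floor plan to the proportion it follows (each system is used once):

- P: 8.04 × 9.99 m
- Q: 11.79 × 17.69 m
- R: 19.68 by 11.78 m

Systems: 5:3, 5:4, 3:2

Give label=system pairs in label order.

Ratios: P ≈ 1.243; Q ≈ 1.500; R ≈ 1.671.
Targets: 5:3 ≈ 1.667; 5:4 ≈ 1.250; 3:2 ≈ 1.500.

P=5:4, Q=3:2, R=5:3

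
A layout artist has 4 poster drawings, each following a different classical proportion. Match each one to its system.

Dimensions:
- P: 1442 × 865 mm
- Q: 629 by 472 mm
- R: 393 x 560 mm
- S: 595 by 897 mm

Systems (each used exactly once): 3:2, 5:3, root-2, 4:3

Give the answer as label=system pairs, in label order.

P = 1442/865 ≈ 1.667 → 5:3 (1.667)
Q = 629/472 ≈ 1.333 → 4:3 (1.333)
R = 560/393 ≈ 1.425 → root-2 (1.414)
S = 897/595 ≈ 1.508 → 3:2 (1.500)

P=5:3, Q=4:3, R=root-2, S=3:2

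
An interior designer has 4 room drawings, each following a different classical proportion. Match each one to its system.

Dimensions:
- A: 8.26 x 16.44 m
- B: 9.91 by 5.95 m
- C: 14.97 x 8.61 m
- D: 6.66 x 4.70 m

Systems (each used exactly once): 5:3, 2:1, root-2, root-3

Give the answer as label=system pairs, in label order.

A=2:1, B=5:3, C=root-3, D=root-2

A = 16.44/8.26 ≈ 1.990 → 2:1 (2.000)
B = 9.91/5.95 ≈ 1.666 → 5:3 (1.667)
C = 14.97/8.61 ≈ 1.739 → root-3 (1.732)
D = 6.66/4.70 ≈ 1.417 → root-2 (1.414)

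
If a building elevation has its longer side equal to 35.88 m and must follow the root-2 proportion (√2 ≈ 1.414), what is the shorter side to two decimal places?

25.37 m

root-2 ≈ 1.41421.
Shorter side = 35.88 ÷ 1.41421 ≈ 25.3711 → 25.37 m.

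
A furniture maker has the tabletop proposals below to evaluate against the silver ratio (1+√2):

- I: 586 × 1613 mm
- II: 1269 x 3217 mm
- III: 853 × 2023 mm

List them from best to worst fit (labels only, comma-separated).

Ratios: I = 1613 / 586 ≈ 2.753; II = 3217 / 1269 ≈ 2.535; III = 2023 / 853 ≈ 2.372.
|Δ from 2.414|: I 0.339; II 0.121; III 0.042.

III, II, I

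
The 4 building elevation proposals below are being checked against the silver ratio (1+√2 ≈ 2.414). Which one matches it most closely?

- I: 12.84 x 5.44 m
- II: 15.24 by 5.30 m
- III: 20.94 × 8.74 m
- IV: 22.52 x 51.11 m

Ratios (long/short): I ≈ 2.360; II ≈ 2.875; III ≈ 2.396; IV ≈ 2.270.
silver ratio ≈ 2.414; option III is nearest (Δ 0.018).

III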